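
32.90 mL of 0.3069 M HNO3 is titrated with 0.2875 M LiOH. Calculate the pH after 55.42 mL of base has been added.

12.82

n(acid) = 0.3069 x 0.03290 = 0.01010 mol; n(LiOH) added = 0.2875 x 0.05542 = 0.01593 mol.
Base is in excess by 0.01593 - 0.01010 = 0.005836 mol in a total volume of 0.08832 L.
[OH^-] = 0.005836/0.08832 = 0.06608 M, so pOH = 1.18 and pH = 14.00 - 1.18 = 12.82.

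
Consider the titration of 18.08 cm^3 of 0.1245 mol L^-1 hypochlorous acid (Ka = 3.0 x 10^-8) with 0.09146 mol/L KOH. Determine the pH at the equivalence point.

10.12

n(HClO) = 0.1245 x 0.01808 = 0.002251 mol; V(KOH) at equivalence = 0.002251/0.09146 = 0.02461 L.
At equivalence all the acid is converted to ClO-; total volume = 0.01808 + 0.02461 = 0.04269 L, so [ClO-] = 0.002251/0.04269 = 0.05273 M.
Kb = Kw/Ka = 1.0e-14 / 3.0 x 10^-8 = 3.33e-7.
[OH^-] = sqrt(Kb x [ClO-]) = sqrt(3.33e-7 x 0.05273) = 0.000133 M.
pOH = 3.88, so pH = 14.00 - 3.88 = 10.12.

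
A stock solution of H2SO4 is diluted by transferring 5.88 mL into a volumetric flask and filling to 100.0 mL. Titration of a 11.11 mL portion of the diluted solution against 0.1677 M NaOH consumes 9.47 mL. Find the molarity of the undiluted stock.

n(NaOH) = 0.1677 x 0.009470 = 0.001588 mol.
n(H2SO4) in the aliquot = 0.001588 x 1/2 = 0.0007941 mol.
[diluted H2SO4] = 0.0007941 / 0.01111 = 0.07147 M.
Dilution factor = 100.0/5.880 = 17.01, so [stock] = 0.07147 x 17.01 = 1.22 M.

1.22 M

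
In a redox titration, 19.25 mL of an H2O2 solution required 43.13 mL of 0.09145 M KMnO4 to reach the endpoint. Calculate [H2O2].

n(KMnO4) = 0.09145 x 0.04313 = 0.003944 mol.
From the balanced equation, 2 mol KMnO4 reacts with 5 mol H2O2, so n(H2O2) = 0.003944 x 5/2 = 0.009861 mol.
[H2O2] = 0.009861 / 0.01925 L = 0.512 M.

0.512 M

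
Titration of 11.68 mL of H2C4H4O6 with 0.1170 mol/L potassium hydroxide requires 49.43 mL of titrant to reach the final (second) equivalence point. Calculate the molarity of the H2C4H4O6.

n(KOH) = 0.1170 x 0.04943 = 0.005783 mol.
At the final (second) equivalence point, 2 mol OH^- react per mol H2C4H4O6, so n(H2C4H4O6) = 0.005783 / 2 = 0.002892 mol.
[H2C4H4O6] = 0.002892 / 0.01168 L = 0.248 M.

0.248 M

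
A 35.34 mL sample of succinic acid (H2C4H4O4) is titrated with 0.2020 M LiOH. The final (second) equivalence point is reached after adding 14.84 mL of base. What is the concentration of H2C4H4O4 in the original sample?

n(LiOH) = 0.2020 x 0.01484 = 0.002998 mol.
At the final (second) equivalence point, 2 mol OH^- react per mol H2C4H4O4, so n(H2C4H4O4) = 0.002998 / 2 = 0.001499 mol.
[H2C4H4O4] = 0.001499 / 0.03534 L = 0.0424 M.

0.0424 M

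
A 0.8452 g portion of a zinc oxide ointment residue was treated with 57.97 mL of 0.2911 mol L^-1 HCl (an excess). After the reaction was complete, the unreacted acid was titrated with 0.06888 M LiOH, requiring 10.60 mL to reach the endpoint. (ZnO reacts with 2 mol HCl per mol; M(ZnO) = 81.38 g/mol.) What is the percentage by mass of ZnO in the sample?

Total n(HCl) added = 0.2911 x 0.05797 = 0.01688 mol.
n(LiOH) used = 0.06888 x 0.01060 = 0.0007301 mol, which equals the excess n(HCl).
So n(HCl) consumed by the sample = 0.01688 - 0.0007301 = 0.01614 mol.
n(ZnO) = 0.01614 / 2 = 0.008072 mol.
mass ZnO = 0.008072 x 81.38 = 0.6569 g, so %ZnO = 0.6569/0.8452 x 100 = 77.7%.

77.7%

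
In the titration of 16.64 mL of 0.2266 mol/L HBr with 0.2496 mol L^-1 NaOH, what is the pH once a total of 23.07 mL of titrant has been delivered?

12.70

n(acid) = 0.2266 x 0.01664 = 0.003771 mol; n(NaOH) added = 0.2496 x 0.02307 = 0.005758 mol.
Base is in excess by 0.005758 - 0.003771 = 0.001988 mol in a total volume of 0.03971 L.
[OH^-] = 0.001988/0.03971 = 0.05005 M, so pOH = 1.30 and pH = 14.00 - 1.30 = 12.70.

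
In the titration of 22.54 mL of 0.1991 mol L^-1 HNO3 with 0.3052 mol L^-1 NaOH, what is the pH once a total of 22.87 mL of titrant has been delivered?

12.74

n(acid) = 0.1991 x 0.02254 = 0.004488 mol; n(NaOH) added = 0.3052 x 0.02287 = 0.006980 mol.
Base is in excess by 0.006980 - 0.004488 = 0.002492 mol in a total volume of 0.04541 L.
[OH^-] = 0.002492/0.04541 = 0.05488 M, so pOH = 1.26 and pH = 14.00 - 1.26 = 12.74.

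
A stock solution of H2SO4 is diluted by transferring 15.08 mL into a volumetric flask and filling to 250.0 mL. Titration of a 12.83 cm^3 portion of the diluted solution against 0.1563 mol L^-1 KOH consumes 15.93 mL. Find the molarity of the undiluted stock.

1.61 M

n(KOH) = 0.1563 x 0.01593 = 0.002490 mol.
n(H2SO4) in the aliquot = 0.002490 x 1/2 = 0.001245 mol.
[diluted H2SO4] = 0.001245 / 0.01283 = 0.09703 M.
Dilution factor = 250.0/15.08 = 16.58, so [stock] = 0.09703 x 16.58 = 1.61 M.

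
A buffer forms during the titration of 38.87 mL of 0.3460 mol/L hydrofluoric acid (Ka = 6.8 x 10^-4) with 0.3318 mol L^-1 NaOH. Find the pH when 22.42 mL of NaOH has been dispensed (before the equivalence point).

Initial n(HF) = 0.3460 x 0.03887 = 0.01345 mol.
n(NaOH) added = 0.3318 x 0.02242 = 0.007439 mol, converting that many moles of HF to F-.
Remaining n(HF) = 0.006010 mol; n(F-) = 0.007439 mol.
By Henderson-Hasselbalch, pH = pKa + log([A^-]/[HA]) = 3.17 + log(0.007439/0.006010) = 3.17 + (+0.09) = 3.26.

3.26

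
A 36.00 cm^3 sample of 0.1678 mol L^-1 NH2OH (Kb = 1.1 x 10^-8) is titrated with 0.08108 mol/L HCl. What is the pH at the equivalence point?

n(NH2OH) = 0.1678 x 0.03600 = 0.006041 mol; V(HCl) at equivalence = 0.006041/0.08108 = 0.07450 L.
At equivalence the base is fully converted to NH3OH+; total volume = 0.1105 L, so [NH3OH+] = 0.006041/0.1105 = 0.05467 M.
Ka(NH3OH+) = Kw/Kb = 1.0e-14 / 1.1 x 10^-8 = 9.09e-7.
[H^+] = sqrt(Ka x [NH3OH+]) = sqrt(9.09e-7 x 0.05467) = 0.000223 M.
pH = -log(0.000223) = 3.65.

3.65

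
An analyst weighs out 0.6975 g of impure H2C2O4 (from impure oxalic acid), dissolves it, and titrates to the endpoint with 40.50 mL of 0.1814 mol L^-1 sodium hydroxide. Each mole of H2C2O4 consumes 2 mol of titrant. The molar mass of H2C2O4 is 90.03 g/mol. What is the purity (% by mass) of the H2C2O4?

n(NaOH) = 0.1814 x 0.04050 = 0.007347 mol.
n(H2C2O4) = 0.007347 / 2 = 0.003673 mol.
mass of H2C2O4 = 0.003673 x 90.03 = 0.3307 g.
% purity = 0.3307 / 0.6975 x 100 = 47.4%.

47.4%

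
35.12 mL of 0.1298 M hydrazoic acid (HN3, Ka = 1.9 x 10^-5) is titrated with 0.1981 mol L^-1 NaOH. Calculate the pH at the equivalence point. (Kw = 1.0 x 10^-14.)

n(HN3) = 0.1298 x 0.03512 = 0.004559 mol; V(NaOH) at equivalence = 0.004559/0.1981 = 0.02301 L.
At equivalence all the acid is converted to N3-; total volume = 0.03512 + 0.02301 = 0.05813 L, so [N3-] = 0.004559/0.05813 = 0.07842 M.
Kb = Kw/Ka = 1.0e-14 / 1.9 x 10^-5 = 5.26e-10.
[OH^-] = sqrt(Kb x [N3-]) = sqrt(5.26e-10 x 0.07842) = 6.42e-6 M.
pOH = 5.19, so pH = 14.00 - 5.19 = 8.81.

8.81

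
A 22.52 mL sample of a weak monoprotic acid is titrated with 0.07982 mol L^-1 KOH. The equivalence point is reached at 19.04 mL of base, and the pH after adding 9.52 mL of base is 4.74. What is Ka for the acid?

9.52 mL is half of the equivalence volume, so this is the half-equivalence point where [HA] = [A^-].
At half-equivalence pH = pKa, so pKa = 4.74.
Ka = 10^(-4.74) = 1.8 x 10^-5.

1.8 x 10^-5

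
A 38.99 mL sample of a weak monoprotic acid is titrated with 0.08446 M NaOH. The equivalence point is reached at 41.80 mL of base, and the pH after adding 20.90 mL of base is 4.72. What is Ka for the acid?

20.90 mL is half of the equivalence volume, so this is the half-equivalence point where [HA] = [A^-].
At half-equivalence pH = pKa, so pKa = 4.72.
Ka = 10^(-4.72) = 1.9 x 10^-5.

1.9 x 10^-5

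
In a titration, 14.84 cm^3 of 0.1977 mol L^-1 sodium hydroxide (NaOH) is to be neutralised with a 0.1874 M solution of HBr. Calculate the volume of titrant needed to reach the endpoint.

n(NaOH) = 0.1977 mol/L x 0.01484 L = 0.002934 mol.
At equivalence n(HBr) = n(NaOH) = 0.002934 mol.
V(HBr) = 0.002934 / 0.1874 = 0.01566 L = 15.7 mL.

15.7 mL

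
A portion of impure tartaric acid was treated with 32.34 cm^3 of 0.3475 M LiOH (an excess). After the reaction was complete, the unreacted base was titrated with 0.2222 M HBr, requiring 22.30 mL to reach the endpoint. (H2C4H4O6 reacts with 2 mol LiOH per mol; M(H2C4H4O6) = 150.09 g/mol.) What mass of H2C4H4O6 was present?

Total n(LiOH) added = 0.3475 x 0.03234 = 0.01124 mol.
n(HBr) used = 0.2222 x 0.02230 = 0.004955 mol, which equals the excess n(LiOH).
So n(LiOH) consumed by the sample = 0.01124 - 0.004955 = 0.006283 mol.
n(H2C4H4O6) = 0.006283 / 2 = 0.003142 mol.
mass = 0.003142 mol x 150.09 g/mol = 0.472 g.

0.472 g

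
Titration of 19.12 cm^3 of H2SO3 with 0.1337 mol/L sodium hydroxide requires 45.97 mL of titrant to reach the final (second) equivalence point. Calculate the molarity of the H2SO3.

0.161 M

n(NaOH) = 0.1337 x 0.04597 = 0.006146 mol.
At the final (second) equivalence point, 2 mol OH^- react per mol H2SO3, so n(H2SO3) = 0.006146 / 2 = 0.003073 mol.
[H2SO3] = 0.003073 / 0.01912 L = 0.161 M.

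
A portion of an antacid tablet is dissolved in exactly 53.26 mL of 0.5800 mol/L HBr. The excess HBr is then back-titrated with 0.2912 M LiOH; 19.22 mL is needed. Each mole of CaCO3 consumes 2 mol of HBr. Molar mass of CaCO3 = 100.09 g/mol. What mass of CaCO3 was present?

Total n(HBr) added = 0.5800 x 0.05326 = 0.03089 mol.
n(LiOH) used = 0.2912 x 0.01922 = 0.005597 mol, which equals the excess n(HBr).
So n(HBr) consumed by the sample = 0.03089 - 0.005597 = 0.02529 mol.
n(CaCO3) = 0.02529 / 2 = 0.01265 mol.
mass = 0.01265 mol x 100.09 g/mol = 1.27 g.

1.27 g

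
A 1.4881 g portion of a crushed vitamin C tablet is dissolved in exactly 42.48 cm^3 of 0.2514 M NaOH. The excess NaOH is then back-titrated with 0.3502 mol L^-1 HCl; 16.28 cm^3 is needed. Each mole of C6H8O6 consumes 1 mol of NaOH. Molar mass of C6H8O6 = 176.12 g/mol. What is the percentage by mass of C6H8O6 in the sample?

58.9%

Total n(NaOH) added = 0.2514 x 0.04248 = 0.01068 mol.
n(HCl) used = 0.3502 x 0.01628 = 0.005701 mol, which equals the excess n(NaOH).
So n(NaOH) consumed by the sample = 0.01068 - 0.005701 = 0.004978 mol.
n(C6H8O6) = 0.004978 / 1 = 0.004978 mol.
mass C6H8O6 = 0.004978 x 176.12 = 0.8768 g, so %C6H8O6 = 0.8768/1.4881 x 100 = 58.9%.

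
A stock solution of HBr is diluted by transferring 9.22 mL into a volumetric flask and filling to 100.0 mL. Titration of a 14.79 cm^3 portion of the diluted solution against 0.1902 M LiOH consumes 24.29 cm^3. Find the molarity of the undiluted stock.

n(LiOH) = 0.1902 x 0.02429 = 0.004620 mol.
n(HBr) in the aliquot = 0.004620 mol.
[diluted HBr] = 0.004620 / 0.01479 = 0.3124 M.
Dilution factor = 100.0/9.220 = 10.85, so [stock] = 0.3124 x 10.85 = 3.39 M.

3.39 M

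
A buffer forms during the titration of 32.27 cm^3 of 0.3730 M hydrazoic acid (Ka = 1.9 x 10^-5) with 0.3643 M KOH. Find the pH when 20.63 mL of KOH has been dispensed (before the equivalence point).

Initial n(HN3) = 0.3730 x 0.03227 = 0.01204 mol.
n(KOH) added = 0.3643 x 0.02063 = 0.007516 mol, converting that many moles of HN3 to N3-.
Remaining n(HN3) = 0.004521 mol; n(N3-) = 0.007516 mol.
By Henderson-Hasselbalch, pH = pKa + log([A^-]/[HA]) = 4.72 + log(0.007516/0.004521) = 4.72 + (+0.22) = 4.94.

4.94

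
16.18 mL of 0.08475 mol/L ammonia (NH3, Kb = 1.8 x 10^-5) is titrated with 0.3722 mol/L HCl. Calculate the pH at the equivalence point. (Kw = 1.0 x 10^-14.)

n(NH3) = 0.08475 x 0.01618 = 0.001371 mol; V(HCl) at equivalence = 0.001371/0.3722 = 0.003684 L.
At equivalence the base is fully converted to NH4+; total volume = 0.01986 L, so [NH4+] = 0.001371/0.01986 = 0.06903 M.
Ka(NH4+) = Kw/Kb = 1.0e-14 / 1.8 x 10^-5 = 5.56e-10.
[H^+] = sqrt(Ka x [NH4+]) = sqrt(5.56e-10 x 0.06903) = 6.19e-6 M.
pH = -log(6.19e-6) = 5.21.

5.21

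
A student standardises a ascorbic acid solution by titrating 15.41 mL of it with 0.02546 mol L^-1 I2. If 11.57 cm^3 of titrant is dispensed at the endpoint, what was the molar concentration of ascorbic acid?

0.0191 M

n(I2) = 0.02546 x 0.01157 = 0.0002946 mol.
From the balanced equation, 1 mol I2 reacts with 1 mol ascorbic acid, so n(ascorbic acid) = 0.0002946 x 1/1 = 0.0002946 mol.
[ascorbic acid] = 0.0002946 / 0.01541 L = 0.0191 M.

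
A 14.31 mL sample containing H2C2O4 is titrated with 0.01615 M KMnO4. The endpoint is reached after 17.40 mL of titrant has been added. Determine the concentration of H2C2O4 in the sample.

n(KMnO4) = 0.01615 x 0.01740 = 0.0002810 mol.
From the balanced equation, 2 mol KMnO4 reacts with 5 mol H2C2O4, so n(H2C2O4) = 0.0002810 x 5/2 = 0.0007025 mol.
[H2C2O4] = 0.0007025 / 0.01431 L = 0.0491 M.

0.0491 M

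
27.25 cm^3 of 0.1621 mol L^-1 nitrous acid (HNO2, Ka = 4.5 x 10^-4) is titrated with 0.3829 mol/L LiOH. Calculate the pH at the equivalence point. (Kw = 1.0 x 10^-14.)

8.20

n(HNO2) = 0.1621 x 0.02725 = 0.004417 mol; V(LiOH) at equivalence = 0.004417/0.3829 = 0.01154 L.
At equivalence all the acid is converted to NO2-; total volume = 0.02725 + 0.01154 = 0.03879 L, so [NO2-] = 0.004417/0.03879 = 0.1139 M.
Kb = Kw/Ka = 1.0e-14 / 4.5 x 10^-4 = 2.22e-11.
[OH^-] = sqrt(Kb x [NO2-]) = sqrt(2.22e-11 x 0.1139) = 1.59e-6 M.
pOH = 5.80, so pH = 14.00 - 5.80 = 8.20.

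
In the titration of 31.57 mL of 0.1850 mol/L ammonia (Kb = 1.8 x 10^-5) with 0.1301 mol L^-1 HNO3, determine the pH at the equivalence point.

5.19

n(NH3) = 0.1850 x 0.03157 = 0.005840 mol; V(HNO3) at equivalence = 0.005840/0.1301 = 0.04489 L.
At equivalence the base is fully converted to NH4+; total volume = 0.07646 L, so [NH4+] = 0.005840/0.07646 = 0.07638 M.
Ka(NH4+) = Kw/Kb = 1.0e-14 / 1.8 x 10^-5 = 5.56e-10.
[H^+] = sqrt(Ka x [NH4+]) = sqrt(5.56e-10 x 0.07638) = 6.51e-6 M.
pH = -log(6.51e-6) = 5.19.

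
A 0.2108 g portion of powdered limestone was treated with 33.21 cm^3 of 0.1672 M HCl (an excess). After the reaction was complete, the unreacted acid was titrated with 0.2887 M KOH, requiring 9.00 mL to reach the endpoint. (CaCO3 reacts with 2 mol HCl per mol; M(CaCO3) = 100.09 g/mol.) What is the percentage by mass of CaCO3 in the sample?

70.1%

Total n(HCl) added = 0.1672 x 0.03321 = 0.005553 mol.
n(KOH) used = 0.2887 x 0.009000 = 0.002598 mol, which equals the excess n(HCl).
So n(HCl) consumed by the sample = 0.005553 - 0.002598 = 0.002954 mol.
n(CaCO3) = 0.002954 / 2 = 0.001477 mol.
mass CaCO3 = 0.001477 x 100.09 = 0.1479 g, so %CaCO3 = 0.1479/0.2108 x 100 = 70.1%.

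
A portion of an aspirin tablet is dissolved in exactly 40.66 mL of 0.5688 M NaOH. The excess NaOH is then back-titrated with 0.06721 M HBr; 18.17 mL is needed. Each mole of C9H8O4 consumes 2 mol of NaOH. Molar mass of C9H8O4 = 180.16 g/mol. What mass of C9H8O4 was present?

Total n(NaOH) added = 0.5688 x 0.04066 = 0.02313 mol.
n(HBr) used = 0.06721 x 0.01817 = 0.001221 mol, which equals the excess n(NaOH).
So n(NaOH) consumed by the sample = 0.02313 - 0.001221 = 0.02191 mol.
n(C9H8O4) = 0.02191 / 2 = 0.01095 mol.
mass = 0.01095 mol x 180.16 g/mol = 1.97 g.

1.97 g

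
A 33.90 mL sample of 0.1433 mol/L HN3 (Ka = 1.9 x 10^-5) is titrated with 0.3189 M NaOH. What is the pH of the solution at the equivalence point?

8.86

n(HN3) = 0.1433 x 0.03390 = 0.004858 mol; V(NaOH) at equivalence = 0.004858/0.3189 = 0.01523 L.
At equivalence all the acid is converted to N3-; total volume = 0.03390 + 0.01523 = 0.04913 L, so [N3-] = 0.004858/0.04913 = 0.09887 M.
Kb = Kw/Ka = 1.0e-14 / 1.9 x 10^-5 = 5.26e-10.
[OH^-] = sqrt(Kb x [N3-]) = sqrt(5.26e-10 x 0.09887) = 7.21e-6 M.
pOH = 5.14, so pH = 14.00 - 5.14 = 8.86.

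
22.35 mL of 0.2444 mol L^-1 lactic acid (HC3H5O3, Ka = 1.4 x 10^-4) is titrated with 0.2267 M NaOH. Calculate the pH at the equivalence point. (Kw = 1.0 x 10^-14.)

8.46

n(HC3H5O3) = 0.2444 x 0.02235 = 0.005462 mol; V(NaOH) at equivalence = 0.005462/0.2267 = 0.02410 L.
At equivalence all the acid is converted to C3H5O3-; total volume = 0.02235 + 0.02410 = 0.04645 L, so [C3H5O3-] = 0.005462/0.04645 = 0.1176 M.
Kb = Kw/Ka = 1.0e-14 / 1.4 x 10^-4 = 7.14e-11.
[OH^-] = sqrt(Kb x [C3H5O3-]) = sqrt(7.14e-11 x 0.1176) = 2.90e-6 M.
pOH = 5.54, so pH = 14.00 - 5.54 = 8.46.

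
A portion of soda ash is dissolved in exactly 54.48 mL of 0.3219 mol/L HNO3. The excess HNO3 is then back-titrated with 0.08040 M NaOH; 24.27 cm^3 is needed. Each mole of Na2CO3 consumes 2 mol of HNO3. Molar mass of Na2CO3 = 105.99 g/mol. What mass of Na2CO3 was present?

0.826 g

Total n(HNO3) added = 0.3219 x 0.05448 = 0.01754 mol.
n(NaOH) used = 0.08040 x 0.02427 = 0.001951 mol, which equals the excess n(HNO3).
So n(HNO3) consumed by the sample = 0.01754 - 0.001951 = 0.01559 mol.
n(Na2CO3) = 0.01559 / 2 = 0.007793 mol.
mass = 0.007793 mol x 105.99 g/mol = 0.826 g.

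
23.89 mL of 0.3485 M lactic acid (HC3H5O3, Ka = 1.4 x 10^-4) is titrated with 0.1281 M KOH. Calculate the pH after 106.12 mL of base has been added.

n(acid) = 0.3485 x 0.02389 = 0.008326 mol; n(KOH) added = 0.1281 x 0.1061 = 0.01359 mol.
Base is in excess by 0.01359 - 0.008326 = 0.005268 mol in a total volume of 0.1300 L.
[OH^-] = 0.005268/0.1300 = 0.04052 M, so pOH = 1.39 and pH = 14.00 - 1.39 = 12.61.

12.61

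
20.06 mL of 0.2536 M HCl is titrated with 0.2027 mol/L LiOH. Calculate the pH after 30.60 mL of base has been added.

n(acid) = 0.2536 x 0.02006 = 0.005087 mol; n(LiOH) added = 0.2027 x 0.03060 = 0.006203 mol.
Base is in excess by 0.006203 - 0.005087 = 0.001115 mol in a total volume of 0.05066 L.
[OH^-] = 0.001115/0.05066 = 0.02202 M, so pOH = 1.66 and pH = 14.00 - 1.66 = 12.34.

12.34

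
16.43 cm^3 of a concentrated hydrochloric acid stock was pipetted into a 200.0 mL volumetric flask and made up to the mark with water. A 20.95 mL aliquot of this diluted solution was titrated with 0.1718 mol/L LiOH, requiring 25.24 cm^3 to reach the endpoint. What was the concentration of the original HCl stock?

n(LiOH) = 0.1718 x 0.02524 = 0.004336 mol.
n(HCl) in the aliquot = 0.004336 mol.
[diluted HCl] = 0.004336 / 0.02095 = 0.2070 M.
Dilution factor = 200.0/16.43 = 12.17, so [stock] = 0.2070 x 12.17 = 2.52 M.

2.52 M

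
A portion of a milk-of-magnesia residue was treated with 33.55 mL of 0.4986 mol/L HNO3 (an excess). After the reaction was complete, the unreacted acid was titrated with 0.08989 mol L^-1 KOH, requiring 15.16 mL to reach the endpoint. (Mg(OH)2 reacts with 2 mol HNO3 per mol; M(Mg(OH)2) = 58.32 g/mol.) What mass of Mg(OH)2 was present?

0.448 g

Total n(HNO3) added = 0.4986 x 0.03355 = 0.01673 mol.
n(KOH) used = 0.08989 x 0.01516 = 0.001363 mol, which equals the excess n(HNO3).
So n(HNO3) consumed by the sample = 0.01673 - 0.001363 = 0.01537 mol.
n(Mg(OH)2) = 0.01537 / 2 = 0.007683 mol.
mass = 0.007683 mol x 58.32 g/mol = 0.448 g.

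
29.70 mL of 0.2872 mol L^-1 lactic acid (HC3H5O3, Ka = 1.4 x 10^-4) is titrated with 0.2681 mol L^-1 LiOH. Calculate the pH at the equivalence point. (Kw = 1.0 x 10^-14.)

n(HC3H5O3) = 0.2872 x 0.02970 = 0.008530 mol; V(LiOH) at equivalence = 0.008530/0.2681 = 0.03182 L.
At equivalence all the acid is converted to C3H5O3-; total volume = 0.02970 + 0.03182 = 0.06152 L, so [C3H5O3-] = 0.008530/0.06152 = 0.1387 M.
Kb = Kw/Ka = 1.0e-14 / 1.4 x 10^-4 = 7.14e-11.
[OH^-] = sqrt(Kb x [C3H5O3-]) = sqrt(7.14e-11 x 0.1387) = 3.15e-6 M.
pOH = 5.50, so pH = 14.00 - 5.50 = 8.50.

8.50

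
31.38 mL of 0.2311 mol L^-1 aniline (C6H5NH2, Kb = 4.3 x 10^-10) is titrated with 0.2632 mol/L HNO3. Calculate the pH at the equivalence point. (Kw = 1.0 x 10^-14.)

n(C6H5NH2) = 0.2311 x 0.03138 = 0.007252 mol; V(HNO3) at equivalence = 0.007252/0.2632 = 0.02755 L.
At equivalence the base is fully converted to C6H5NH3+; total volume = 0.05893 L, so [C6H5NH3+] = 0.007252/0.05893 = 0.1231 M.
Ka(C6H5NH3+) = Kw/Kb = 1.0e-14 / 4.3 x 10^-10 = 2.33e-5.
[H^+] = sqrt(Ka x [C6H5NH3+]) = sqrt(2.33e-5 x 0.1231) = 0.00169 M.
pH = -log(0.00169) = 2.77.

2.77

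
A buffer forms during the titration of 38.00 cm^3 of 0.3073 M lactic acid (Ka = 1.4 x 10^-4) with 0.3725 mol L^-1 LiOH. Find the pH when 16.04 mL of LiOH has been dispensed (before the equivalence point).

Initial n(HC3H5O3) = 0.3073 x 0.03800 = 0.01168 mol.
n(LiOH) added = 0.3725 x 0.01604 = 0.005975 mol, converting that many moles of HC3H5O3 to C3H5O3-.
Remaining n(HC3H5O3) = 0.005703 mol; n(C3H5O3-) = 0.005975 mol.
By Henderson-Hasselbalch, pH = pKa + log([A^-]/[HA]) = 3.85 + log(0.005975/0.005703) = 3.85 + (+0.02) = 3.87.

3.87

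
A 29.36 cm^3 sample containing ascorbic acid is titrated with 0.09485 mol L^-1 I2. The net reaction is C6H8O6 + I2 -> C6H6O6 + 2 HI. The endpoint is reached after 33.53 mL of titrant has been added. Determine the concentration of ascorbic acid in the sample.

0.108 M

n(I2) = 0.09485 x 0.03353 = 0.003180 mol.
From the balanced equation, 1 mol I2 reacts with 1 mol ascorbic acid, so n(ascorbic acid) = 0.003180 x 1/1 = 0.003180 mol.
[ascorbic acid] = 0.003180 / 0.02936 L = 0.108 M.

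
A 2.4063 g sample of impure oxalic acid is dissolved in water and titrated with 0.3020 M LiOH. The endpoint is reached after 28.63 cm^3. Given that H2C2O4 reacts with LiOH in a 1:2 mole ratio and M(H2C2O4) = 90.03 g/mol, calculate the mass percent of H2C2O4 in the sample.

16.2%

n(LiOH) = 0.3020 x 0.02863 = 0.008646 mol.
n(H2C2O4) = 0.008646 / 2 = 0.004323 mol.
mass of H2C2O4 = 0.004323 x 90.03 = 0.3892 g.
% purity = 0.3892 / 2.4063 x 100 = 16.2%.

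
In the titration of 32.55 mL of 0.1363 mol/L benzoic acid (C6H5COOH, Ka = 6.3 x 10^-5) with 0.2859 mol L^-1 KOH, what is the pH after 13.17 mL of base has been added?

Initial n(C6H5COOH) = 0.1363 x 0.03255 = 0.004437 mol.
n(KOH) added = 0.2859 x 0.01317 = 0.003765 mol, converting that many moles of C6H5COOH to C6H5COO-.
Remaining n(C6H5COOH) = 0.0006713 mol; n(C6H5COO-) = 0.003765 mol.
By Henderson-Hasselbalch, pH = pKa + log([A^-]/[HA]) = 4.20 + log(0.003765/0.0006713) = 4.20 + (+0.75) = 4.95.

4.95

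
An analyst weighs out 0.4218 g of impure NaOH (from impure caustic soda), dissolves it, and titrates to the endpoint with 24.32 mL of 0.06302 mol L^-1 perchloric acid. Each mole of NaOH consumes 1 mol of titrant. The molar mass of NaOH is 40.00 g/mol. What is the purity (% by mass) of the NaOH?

n(HClO4) = 0.06302 x 0.02432 = 0.001533 mol.
n(NaOH) = 0.001533 / 1 = 0.001533 mol.
mass of NaOH = 0.001533 x 40.00 = 0.06131 g.
% purity = 0.06131 / 0.4218 x 100 = 14.5%.

14.5%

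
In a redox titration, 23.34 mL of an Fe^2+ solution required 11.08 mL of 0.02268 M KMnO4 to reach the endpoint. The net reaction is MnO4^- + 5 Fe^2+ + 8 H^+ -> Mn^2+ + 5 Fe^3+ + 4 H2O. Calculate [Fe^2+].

n(KMnO4) = 0.02268 x 0.01108 = 0.0002513 mol.
From the balanced equation, 1 mol KMnO4 reacts with 5 mol Fe^2+, so n(Fe^2+) = 0.0002513 x 5/1 = 0.001256 mol.
[Fe^2+] = 0.001256 / 0.02334 L = 0.0538 M.

0.0538 M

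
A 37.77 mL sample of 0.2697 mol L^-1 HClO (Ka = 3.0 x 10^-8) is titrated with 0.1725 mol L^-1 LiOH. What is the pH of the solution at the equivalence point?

n(HClO) = 0.2697 x 0.03777 = 0.01019 mol; V(LiOH) at equivalence = 0.01019/0.1725 = 0.05905 L.
At equivalence all the acid is converted to ClO-; total volume = 0.03777 + 0.05905 = 0.09682 L, so [ClO-] = 0.01019/0.09682 = 0.1052 M.
Kb = Kw/Ka = 1.0e-14 / 3.0 x 10^-8 = 3.33e-7.
[OH^-] = sqrt(Kb x [ClO-]) = sqrt(3.33e-7 x 0.1052) = 0.000187 M.
pOH = 3.73, so pH = 14.00 - 3.73 = 10.27.

10.27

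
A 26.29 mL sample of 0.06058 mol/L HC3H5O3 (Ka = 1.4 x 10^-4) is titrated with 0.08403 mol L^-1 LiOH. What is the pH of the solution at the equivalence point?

8.20

n(HC3H5O3) = 0.06058 x 0.02629 = 0.001593 mol; V(LiOH) at equivalence = 0.001593/0.08403 = 0.01895 L.
At equivalence all the acid is converted to C3H5O3-; total volume = 0.02629 + 0.01895 = 0.04524 L, so [C3H5O3-] = 0.001593/0.04524 = 0.03520 M.
Kb = Kw/Ka = 1.0e-14 / 1.4 x 10^-4 = 7.14e-11.
[OH^-] = sqrt(Kb x [C3H5O3-]) = sqrt(7.14e-11 x 0.03520) = 1.59e-6 M.
pOH = 5.80, so pH = 14.00 - 5.80 = 8.20.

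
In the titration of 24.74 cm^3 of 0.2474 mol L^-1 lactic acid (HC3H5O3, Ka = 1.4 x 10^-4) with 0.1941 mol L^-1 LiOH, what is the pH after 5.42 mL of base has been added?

3.17

Initial n(HC3H5O3) = 0.2474 x 0.02474 = 0.006121 mol.
n(LiOH) added = 0.1941 x 0.005420 = 0.001052 mol, converting that many moles of HC3H5O3 to C3H5O3-.
Remaining n(HC3H5O3) = 0.005069 mol; n(C3H5O3-) = 0.001052 mol.
By Henderson-Hasselbalch, pH = pKa + log([A^-]/[HA]) = 3.85 + log(0.001052/0.005069) = 3.85 + (-0.68) = 3.17.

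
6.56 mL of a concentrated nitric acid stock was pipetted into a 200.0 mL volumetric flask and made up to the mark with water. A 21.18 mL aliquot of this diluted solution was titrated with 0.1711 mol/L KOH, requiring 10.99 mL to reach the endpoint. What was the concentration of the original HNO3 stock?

2.71 M

n(KOH) = 0.1711 x 0.01099 = 0.001880 mol.
n(HNO3) in the aliquot = 0.001880 mol.
[diluted HNO3] = 0.001880 / 0.02118 = 0.08878 M.
Dilution factor = 200.0/6.560 = 30.49, so [stock] = 0.08878 x 30.49 = 2.71 M.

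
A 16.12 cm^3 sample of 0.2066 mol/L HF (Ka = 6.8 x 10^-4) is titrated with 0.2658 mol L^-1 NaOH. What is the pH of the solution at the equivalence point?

n(HF) = 0.2066 x 0.01612 = 0.003330 mol; V(NaOH) at equivalence = 0.003330/0.2658 = 0.01253 L.
At equivalence all the acid is converted to F-; total volume = 0.01612 + 0.01253 = 0.02865 L, so [F-] = 0.003330/0.02865 = 0.1162 M.
Kb = Kw/Ka = 1.0e-14 / 6.8 x 10^-4 = 1.47e-11.
[OH^-] = sqrt(Kb x [F-]) = sqrt(1.47e-11 x 0.1162) = 1.31e-6 M.
pOH = 5.88, so pH = 14.00 - 5.88 = 8.12.

8.12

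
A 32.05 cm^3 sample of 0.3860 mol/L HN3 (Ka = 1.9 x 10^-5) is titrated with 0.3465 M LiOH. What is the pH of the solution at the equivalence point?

n(HN3) = 0.3860 x 0.03205 = 0.01237 mol; V(LiOH) at equivalence = 0.01237/0.3465 = 0.03570 L.
At equivalence all the acid is converted to N3-; total volume = 0.03205 + 0.03570 = 0.06775 L, so [N3-] = 0.01237/0.06775 = 0.1826 M.
Kb = Kw/Ka = 1.0e-14 / 1.9 x 10^-5 = 5.26e-10.
[OH^-] = sqrt(Kb x [N3-]) = sqrt(5.26e-10 x 0.1826) = 9.80e-6 M.
pOH = 5.01, so pH = 14.00 - 5.01 = 8.99.

8.99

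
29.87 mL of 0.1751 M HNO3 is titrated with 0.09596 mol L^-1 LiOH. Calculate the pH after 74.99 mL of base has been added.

12.27

n(acid) = 0.1751 x 0.02987 = 0.005230 mol; n(LiOH) added = 0.09596 x 0.07499 = 0.007196 mol.
Base is in excess by 0.007196 - 0.005230 = 0.001966 mol in a total volume of 0.1049 L.
[OH^-] = 0.001966/0.1049 = 0.01875 M, so pOH = 1.73 and pH = 14.00 - 1.73 = 12.27.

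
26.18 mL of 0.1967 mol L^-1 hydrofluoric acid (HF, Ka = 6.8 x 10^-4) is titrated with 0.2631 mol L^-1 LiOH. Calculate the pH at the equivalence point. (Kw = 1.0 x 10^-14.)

8.11

n(HF) = 0.1967 x 0.02618 = 0.005150 mol; V(LiOH) at equivalence = 0.005150/0.2631 = 0.01957 L.
At equivalence all the acid is converted to F-; total volume = 0.02618 + 0.01957 = 0.04575 L, so [F-] = 0.005150/0.04575 = 0.1126 M.
Kb = Kw/Ka = 1.0e-14 / 6.8 x 10^-4 = 1.47e-11.
[OH^-] = sqrt(Kb x [F-]) = sqrt(1.47e-11 x 0.1126) = 1.29e-6 M.
pOH = 5.89, so pH = 14.00 - 5.89 = 8.11.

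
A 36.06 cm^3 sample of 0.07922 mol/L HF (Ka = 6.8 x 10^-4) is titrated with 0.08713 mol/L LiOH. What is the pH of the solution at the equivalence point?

7.89

n(HF) = 0.07922 x 0.03606 = 0.002857 mol; V(LiOH) at equivalence = 0.002857/0.08713 = 0.03279 L.
At equivalence all the acid is converted to F-; total volume = 0.03606 + 0.03279 = 0.06885 L, so [F-] = 0.002857/0.06885 = 0.04149 M.
Kb = Kw/Ka = 1.0e-14 / 6.8 x 10^-4 = 1.47e-11.
[OH^-] = sqrt(Kb x [F-]) = sqrt(1.47e-11 x 0.04149) = 7.81e-7 M.
pOH = 6.11, so pH = 14.00 - 6.11 = 7.89.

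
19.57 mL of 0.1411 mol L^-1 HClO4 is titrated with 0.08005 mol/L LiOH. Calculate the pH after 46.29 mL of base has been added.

n(acid) = 0.1411 x 0.01957 = 0.002761 mol; n(LiOH) added = 0.08005 x 0.04629 = 0.003706 mol.
Base is in excess by 0.003706 - 0.002761 = 0.0009442 mol in a total volume of 0.06586 L.
[OH^-] = 0.0009442/0.06586 = 0.01434 M, so pOH = 1.84 and pH = 14.00 - 1.84 = 12.16.

12.16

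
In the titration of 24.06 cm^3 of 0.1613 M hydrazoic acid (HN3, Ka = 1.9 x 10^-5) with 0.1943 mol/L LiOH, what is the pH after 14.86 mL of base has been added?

5.18

Initial n(HN3) = 0.1613 x 0.02406 = 0.003881 mol.
n(LiOH) added = 0.1943 x 0.01486 = 0.002887 mol, converting that many moles of HN3 to N3-.
Remaining n(HN3) = 0.0009936 mol; n(N3-) = 0.002887 mol.
By Henderson-Hasselbalch, pH = pKa + log([A^-]/[HA]) = 4.72 + log(0.002887/0.0009936) = 4.72 + (+0.46) = 5.18.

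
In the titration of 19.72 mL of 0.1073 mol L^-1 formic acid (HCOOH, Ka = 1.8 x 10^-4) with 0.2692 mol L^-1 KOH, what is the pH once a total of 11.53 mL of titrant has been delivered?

12.50

n(acid) = 0.1073 x 0.01972 = 0.002116 mol; n(KOH) added = 0.2692 x 0.01153 = 0.003104 mol.
Base is in excess by 0.003104 - 0.002116 = 0.0009879 mol in a total volume of 0.03125 L.
[OH^-] = 0.0009879/0.03125 = 0.03161 M, so pOH = 1.50 and pH = 14.00 - 1.50 = 12.50.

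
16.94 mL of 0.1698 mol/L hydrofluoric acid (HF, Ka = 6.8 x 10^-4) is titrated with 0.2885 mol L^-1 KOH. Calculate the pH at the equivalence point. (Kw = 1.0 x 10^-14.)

n(HF) = 0.1698 x 0.01694 = 0.002876 mol; V(KOH) at equivalence = 0.002876/0.2885 = 0.009970 L.
At equivalence all the acid is converted to F-; total volume = 0.01694 + 0.009970 = 0.02691 L, so [F-] = 0.002876/0.02691 = 0.1069 M.
Kb = Kw/Ka = 1.0e-14 / 6.8 x 10^-4 = 1.47e-11.
[OH^-] = sqrt(Kb x [F-]) = sqrt(1.47e-11 x 0.1069) = 1.25e-6 M.
pOH = 5.90, so pH = 14.00 - 5.90 = 8.10.

8.10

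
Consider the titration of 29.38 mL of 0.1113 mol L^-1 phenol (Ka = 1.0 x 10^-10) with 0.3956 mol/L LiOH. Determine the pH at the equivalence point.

11.47

n(C6H5OH) = 0.1113 x 0.02938 = 0.003270 mol; V(LiOH) at equivalence = 0.003270/0.3956 = 0.008266 L.
At equivalence all the acid is converted to C6H5O-; total volume = 0.02938 + 0.008266 = 0.03765 L, so [C6H5O-] = 0.003270/0.03765 = 0.08686 M.
Kb = Kw/Ka = 1.0e-14 / 1.0 x 10^-10 = 0.000100.
[OH^-] = sqrt(Kb x [C6H5O-]) = sqrt(0.000100 x 0.08686) = 0.00295 M.
pOH = 2.53, so pH = 14.00 - 2.53 = 11.47.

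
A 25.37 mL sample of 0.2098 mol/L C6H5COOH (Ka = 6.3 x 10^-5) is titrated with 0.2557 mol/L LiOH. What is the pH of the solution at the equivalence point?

8.63

n(C6H5COOH) = 0.2098 x 0.02537 = 0.005323 mol; V(LiOH) at equivalence = 0.005323/0.2557 = 0.02082 L.
At equivalence all the acid is converted to C6H5COO-; total volume = 0.02537 + 0.02082 = 0.04619 L, so [C6H5COO-] = 0.005323/0.04619 = 0.1152 M.
Kb = Kw/Ka = 1.0e-14 / 6.3 x 10^-5 = 1.59e-10.
[OH^-] = sqrt(Kb x [C6H5COO-]) = sqrt(1.59e-10 x 0.1152) = 4.28e-6 M.
pOH = 5.37, so pH = 14.00 - 5.37 = 8.63.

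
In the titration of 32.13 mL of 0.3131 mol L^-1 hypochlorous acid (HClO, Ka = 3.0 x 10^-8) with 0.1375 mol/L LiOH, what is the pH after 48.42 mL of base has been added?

Initial n(HClO) = 0.3131 x 0.03213 = 0.01006 mol.
n(LiOH) added = 0.1375 x 0.04842 = 0.006658 mol, converting that many moles of HClO to ClO-.
Remaining n(HClO) = 0.003402 mol; n(ClO-) = 0.006658 mol.
By Henderson-Hasselbalch, pH = pKa + log([A^-]/[HA]) = 7.52 + log(0.006658/0.003402) = 7.52 + (+0.29) = 7.81.

7.81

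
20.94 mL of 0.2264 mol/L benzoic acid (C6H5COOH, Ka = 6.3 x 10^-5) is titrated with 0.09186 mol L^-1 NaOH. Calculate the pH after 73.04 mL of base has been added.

12.32

n(acid) = 0.2264 x 0.02094 = 0.004741 mol; n(NaOH) added = 0.09186 x 0.07304 = 0.006709 mol.
Base is in excess by 0.006709 - 0.004741 = 0.001969 mol in a total volume of 0.09398 L.
[OH^-] = 0.001969/0.09398 = 0.02095 M, so pOH = 1.68 and pH = 14.00 - 1.68 = 12.32.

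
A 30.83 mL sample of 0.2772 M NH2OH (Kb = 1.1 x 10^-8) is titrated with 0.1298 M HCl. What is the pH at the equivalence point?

n(NH2OH) = 0.2772 x 0.03083 = 0.008546 mol; V(HCl) at equivalence = 0.008546/0.1298 = 0.06584 L.
At equivalence the base is fully converted to NH3OH+; total volume = 0.09667 L, so [NH3OH+] = 0.008546/0.09667 = 0.08840 M.
Ka(NH3OH+) = Kw/Kb = 1.0e-14 / 1.1 x 10^-8 = 9.09e-7.
[H^+] = sqrt(Ka x [NH3OH+]) = sqrt(9.09e-7 x 0.08840) = 0.000283 M.
pH = -log(0.000283) = 3.55.

3.55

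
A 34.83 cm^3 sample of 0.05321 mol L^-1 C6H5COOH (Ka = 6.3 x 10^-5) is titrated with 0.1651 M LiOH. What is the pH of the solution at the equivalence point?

n(C6H5COOH) = 0.05321 x 0.03483 = 0.001853 mol; V(LiOH) at equivalence = 0.001853/0.1651 = 0.01123 L.
At equivalence all the acid is converted to C6H5COO-; total volume = 0.03483 + 0.01123 = 0.04606 L, so [C6H5COO-] = 0.001853/0.04606 = 0.04024 M.
Kb = Kw/Ka = 1.0e-14 / 6.3 x 10^-5 = 1.59e-10.
[OH^-] = sqrt(Kb x [C6H5COO-]) = sqrt(1.59e-10 x 0.04024) = 2.53e-6 M.
pOH = 5.60, so pH = 14.00 - 5.60 = 8.40.

8.40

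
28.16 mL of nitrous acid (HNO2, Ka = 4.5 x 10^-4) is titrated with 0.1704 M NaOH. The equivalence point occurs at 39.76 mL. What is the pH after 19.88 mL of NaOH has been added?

19.88 mL is exactly half the equivalence volume (39.76/2), i.e. the half-equivalence point.
There, n(HA) = n(A^-), so pH = pKa = -log(4.5 x 10^-4) = 3.35.

3.35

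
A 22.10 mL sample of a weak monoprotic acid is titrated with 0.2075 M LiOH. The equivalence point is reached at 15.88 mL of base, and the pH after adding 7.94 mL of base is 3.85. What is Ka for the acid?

7.94 mL is half of the equivalence volume, so this is the half-equivalence point where [HA] = [A^-].
At half-equivalence pH = pKa, so pKa = 3.85.
Ka = 10^(-3.85) = 1.4 x 10^-4.

1.4 x 10^-4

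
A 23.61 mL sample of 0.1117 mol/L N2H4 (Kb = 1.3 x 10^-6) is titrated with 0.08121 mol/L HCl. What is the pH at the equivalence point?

n(N2H4) = 0.1117 x 0.02361 = 0.002637 mol; V(HCl) at equivalence = 0.002637/0.08121 = 0.03247 L.
At equivalence the base is fully converted to N2H5+; total volume = 0.05608 L, so [N2H5+] = 0.002637/0.05608 = 0.04702 M.
Ka(N2H5+) = Kw/Kb = 1.0e-14 / 1.3 x 10^-6 = 7.69e-9.
[H^+] = sqrt(Ka x [N2H5+]) = sqrt(7.69e-9 x 0.04702) = 1.90e-5 M.
pH = -log(1.90e-5) = 4.72.

4.72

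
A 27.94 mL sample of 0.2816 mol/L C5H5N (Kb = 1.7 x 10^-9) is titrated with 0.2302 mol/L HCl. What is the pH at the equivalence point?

n(C5H5N) = 0.2816 x 0.02794 = 0.007868 mol; V(HCl) at equivalence = 0.007868/0.2302 = 0.03418 L.
At equivalence the base is fully converted to C5H5NH+; total volume = 0.06212 L, so [C5H5NH+] = 0.007868/0.06212 = 0.1267 M.
Ka(C5H5NH+) = Kw/Kb = 1.0e-14 / 1.7 x 10^-9 = 5.88e-6.
[H^+] = sqrt(Ka x [C5H5NH+]) = sqrt(5.88e-6 x 0.1267) = 0.000863 M.
pH = -log(0.000863) = 3.06.

3.06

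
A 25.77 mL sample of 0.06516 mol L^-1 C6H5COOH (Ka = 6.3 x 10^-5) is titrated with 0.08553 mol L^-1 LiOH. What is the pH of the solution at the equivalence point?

n(C6H5COOH) = 0.06516 x 0.02577 = 0.001679 mol; V(LiOH) at equivalence = 0.001679/0.08553 = 0.01963 L.
At equivalence all the acid is converted to C6H5COO-; total volume = 0.02577 + 0.01963 = 0.04540 L, so [C6H5COO-] = 0.001679/0.04540 = 0.03698 M.
Kb = Kw/Ka = 1.0e-14 / 6.3 x 10^-5 = 1.59e-10.
[OH^-] = sqrt(Kb x [C6H5COO-]) = sqrt(1.59e-10 x 0.03698) = 2.42e-6 M.
pOH = 5.62, so pH = 14.00 - 5.62 = 8.38.

8.38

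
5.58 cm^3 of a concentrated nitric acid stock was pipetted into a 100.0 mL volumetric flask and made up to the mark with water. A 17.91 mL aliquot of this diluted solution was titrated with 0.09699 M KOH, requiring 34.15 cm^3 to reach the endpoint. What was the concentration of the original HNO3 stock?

n(KOH) = 0.09699 x 0.03415 = 0.003312 mol.
n(HNO3) in the aliquot = 0.003312 mol.
[diluted HNO3] = 0.003312 / 0.01791 = 0.1849 M.
Dilution factor = 100.0/5.580 = 17.92, so [stock] = 0.1849 x 17.92 = 3.31 M.

3.31 M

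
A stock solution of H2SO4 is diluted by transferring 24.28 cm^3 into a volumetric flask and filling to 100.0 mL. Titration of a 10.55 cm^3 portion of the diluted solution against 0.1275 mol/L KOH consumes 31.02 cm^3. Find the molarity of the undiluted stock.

0.772 M

n(KOH) = 0.1275 x 0.03102 = 0.003955 mol.
n(H2SO4) in the aliquot = 0.003955 x 1/2 = 0.001978 mol.
[diluted H2SO4] = 0.001978 / 0.01055 = 0.1874 M.
Dilution factor = 100.0/24.28 = 4.119, so [stock] = 0.1874 x 4.119 = 0.772 M.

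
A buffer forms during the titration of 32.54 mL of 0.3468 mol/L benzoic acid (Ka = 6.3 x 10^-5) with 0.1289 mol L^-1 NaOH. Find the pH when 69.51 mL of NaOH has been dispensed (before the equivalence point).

4.79

Initial n(C6H5COOH) = 0.3468 x 0.03254 = 0.01128 mol.
n(NaOH) added = 0.1289 x 0.06951 = 0.008960 mol, converting that many moles of C6H5COOH to C6H5COO-.
Remaining n(C6H5COOH) = 0.002325 mol; n(C6H5COO-) = 0.008960 mol.
By Henderson-Hasselbalch, pH = pKa + log([A^-]/[HA]) = 4.20 + log(0.008960/0.002325) = 4.20 + (+0.59) = 4.79.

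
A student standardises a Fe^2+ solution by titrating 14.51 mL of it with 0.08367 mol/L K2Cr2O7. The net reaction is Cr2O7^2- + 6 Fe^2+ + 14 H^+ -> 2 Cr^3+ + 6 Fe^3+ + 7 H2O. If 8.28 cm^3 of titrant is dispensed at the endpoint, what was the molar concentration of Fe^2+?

0.286 M

n(K2Cr2O7) = 0.08367 x 0.008280 = 0.0006928 mol.
From the balanced equation, 1 mol K2Cr2O7 reacts with 6 mol Fe^2+, so n(Fe^2+) = 0.0006928 x 6/1 = 0.004157 mol.
[Fe^2+] = 0.004157 / 0.01451 L = 0.286 M.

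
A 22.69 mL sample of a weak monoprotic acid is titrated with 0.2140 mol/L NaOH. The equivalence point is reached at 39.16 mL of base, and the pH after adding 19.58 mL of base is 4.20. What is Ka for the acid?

19.58 mL is half of the equivalence volume, so this is the half-equivalence point where [HA] = [A^-].
At half-equivalence pH = pKa, so pKa = 4.20.
Ka = 10^(-4.20) = 6.3 x 10^-5.

6.3 x 10^-5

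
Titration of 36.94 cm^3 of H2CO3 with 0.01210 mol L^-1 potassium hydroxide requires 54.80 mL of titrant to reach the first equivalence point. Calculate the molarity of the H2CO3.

n(KOH) = 0.01210 x 0.05480 = 0.0006631 mol.
At the first equivalence point, 1 mol OH^- react per mol H2CO3, so n(H2CO3) = 0.0006631 / 1 = 0.0006631 mol.
[H2CO3] = 0.0006631 / 0.03694 L = 0.0180 M.

0.0180 M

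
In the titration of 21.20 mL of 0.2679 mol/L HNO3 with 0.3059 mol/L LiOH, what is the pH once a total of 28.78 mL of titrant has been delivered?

n(acid) = 0.2679 x 0.02120 = 0.005679 mol; n(LiOH) added = 0.3059 x 0.02878 = 0.008804 mol.
Base is in excess by 0.008804 - 0.005679 = 0.003124 mol in a total volume of 0.04998 L.
[OH^-] = 0.003124/0.04998 = 0.06251 M, so pOH = 1.20 and pH = 14.00 - 1.20 = 12.80.

12.80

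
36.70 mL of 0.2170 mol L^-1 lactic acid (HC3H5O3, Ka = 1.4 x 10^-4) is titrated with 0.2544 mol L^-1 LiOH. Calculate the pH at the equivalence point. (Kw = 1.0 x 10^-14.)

8.46

n(HC3H5O3) = 0.2170 x 0.03670 = 0.007964 mol; V(LiOH) at equivalence = 0.007964/0.2544 = 0.03130 L.
At equivalence all the acid is converted to C3H5O3-; total volume = 0.03670 + 0.03130 = 0.06800 L, so [C3H5O3-] = 0.007964/0.06800 = 0.1171 M.
Kb = Kw/Ka = 1.0e-14 / 1.4 x 10^-4 = 7.14e-11.
[OH^-] = sqrt(Kb x [C3H5O3-]) = sqrt(7.14e-11 x 0.1171) = 2.89e-6 M.
pOH = 5.54, so pH = 14.00 - 5.54 = 8.46.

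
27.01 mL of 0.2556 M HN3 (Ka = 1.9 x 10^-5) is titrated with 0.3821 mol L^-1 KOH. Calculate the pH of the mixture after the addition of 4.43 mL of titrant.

Initial n(HN3) = 0.2556 x 0.02701 = 0.006904 mol.
n(KOH) added = 0.3821 x 0.004430 = 0.001693 mol, converting that many moles of HN3 to N3-.
Remaining n(HN3) = 0.005211 mol; n(N3-) = 0.001693 mol.
By Henderson-Hasselbalch, pH = pKa + log([A^-]/[HA]) = 4.72 + log(0.001693/0.005211) = 4.72 + (-0.49) = 4.23.

4.23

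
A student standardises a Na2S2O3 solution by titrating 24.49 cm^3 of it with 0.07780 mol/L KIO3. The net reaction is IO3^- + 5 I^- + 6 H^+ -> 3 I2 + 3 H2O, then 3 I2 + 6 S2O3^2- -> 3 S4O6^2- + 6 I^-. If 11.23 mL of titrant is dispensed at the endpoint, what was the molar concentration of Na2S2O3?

n(KIO3) = 0.07780 x 0.01123 = 0.0008737 mol.
From the balanced equation, 1 mol KIO3 reacts with 6 mol Na2S2O3, so n(Na2S2O3) = 0.0008737 x 6/1 = 0.005242 mol.
[Na2S2O3] = 0.005242 / 0.02449 L = 0.214 M.

0.214 M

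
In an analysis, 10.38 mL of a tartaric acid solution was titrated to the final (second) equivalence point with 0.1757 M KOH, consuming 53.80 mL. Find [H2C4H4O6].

n(KOH) = 0.1757 x 0.05380 = 0.009453 mol.
At the final (second) equivalence point, 2 mol OH^- react per mol H2C4H4O6, so n(H2C4H4O6) = 0.009453 / 2 = 0.004726 mol.
[H2C4H4O6] = 0.004726 / 0.01038 L = 0.455 M.

0.455 M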